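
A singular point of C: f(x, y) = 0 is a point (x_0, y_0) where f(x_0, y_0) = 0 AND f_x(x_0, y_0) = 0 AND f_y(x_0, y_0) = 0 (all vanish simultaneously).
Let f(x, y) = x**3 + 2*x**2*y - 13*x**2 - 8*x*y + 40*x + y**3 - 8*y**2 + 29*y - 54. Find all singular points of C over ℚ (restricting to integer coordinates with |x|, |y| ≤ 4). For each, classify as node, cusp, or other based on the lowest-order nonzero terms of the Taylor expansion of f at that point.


Singular points: {(2, 3)}; classification: node.

Compute partial derivatives:
  f_x = 3*x**2 + 4*x*y - 26*x - 8*y + 40.
  f_y = 2*x**2 - 8*x + 3*y**2 - 16*y + 29.
Scan x_0 ∈ {−4, ..., 4}. For each x_0, f_y(x_0, y) is a polynomial in y; find its integer roots y ∈ {−4, ..., 4}, then test f_x and f at those candidates.
  x = -4: f_y(-4, y) = 3*y**2 - 16*y + 93; no integer root y with |y| ≤ 4.
  x = -3: f_y(-3, y) = 3*y**2 - 16*y + 71; no integer root y with |y| ≤ 4.
  x = -2: f_y(-2, y) = 3*y**2 - 16*y + 53; no integer root y with |y| ≤ 4.
  x = -1: f_y(-1, y) = 3*y**2 - 16*y + 39; no integer root y with |y| ≤ 4.
  x = 0: f_y(0, y) = 3*y**2 - 16*y + 29; no integer root y with |y| ≤ 4.
  x = 1: f_y(1, y) = 3*y**2 - 16*y + 23; no integer root y with |y| ≤ 4.
  x = 2: f_y(2, y) = 3*y**2 - 16*y + 21; vanishes at y ∈ {3}. (2, 3): f_x = 0, f = 0 — SINGULAR.
  x = 3: f_y(3, y) = 3*y**2 - 16*y + 23; no integer root y with |y| ≤ 4.
  x = 4: f_y(4, y) = 3*y**2 - 16*y + 29; no integer root y with |y| ≤ 4.
Only singular point on the grid: (2, 3).
Classify: substitute x = 2 + u, y = 3 + v and expand: f = u**3 + 2*u**2*v - u**2 + v**3 + v**2.
No constant or linear terms (consistent with a singular point). Quadratic part: -u**2 + v**2. Cubic part: u**3 + 2*u**2*v + v**3.
The quadratic part v**2 - u**2 = (v − u)(v + u) splits into two distinct linear factors, so there are two distinct tangent lines y − 3 = ±(x − 2) — this is a node (ordinary double point).
Classification: node.


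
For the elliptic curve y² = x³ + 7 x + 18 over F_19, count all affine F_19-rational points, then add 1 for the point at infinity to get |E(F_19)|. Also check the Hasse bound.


Affine points = {(1, 8), (1, 11), (3, 3), (3, 16), (5, 8), (5, 11), (7, 7), (7, 12), (8, 4), (8, 15), (10, 9), (10, 10), (11, 1), (11, 18), (12, 5), (12, 14), (13, 8), (13, 11)}; affine count = 18; |E(F_19)| = 19.

Discriminant check: Δ ∝ 4a³ + 27b² = 4·7³ + 27·18² = 4·343 + 27·324 ≡ 12 (mod 19). Nonzero ⇒ E is nonsingular.
For each x ∈ F_19, compute rhs = x³ + 7·x + 18 mod 19, then count y ∈ F_19 with y² ≡ rhs.
  x = 0: rhs = 18, matching y values: none (0 points).
  x = 1: rhs = 7, matching y values: 8, 11 (2 points).
  x = 2: rhs = 2, matching y values: none (0 points).
  x = 3: rhs = 9, matching y values: 3, 16 (2 points).
  x = 4: rhs = 15, matching y values: none (0 points).
  x = 5: rhs = 7, matching y values: 8, 11 (2 points).
  x = 6: rhs = 10, matching y values: none (0 points).
  x = 7: rhs = 11, matching y values: 7, 12 (2 points).
  x = 8: rhs = 16, matching y values: 4, 15 (2 points).
  x = 9: rhs = 12, matching y values: none (0 points).
  x = 10: rhs = 5, matching y values: 9, 10 (2 points).
  x = 11: rhs = 1, matching y values: 1, 18 (2 points).
  x = 12: rhs = 6, matching y values: 5, 14 (2 points).
  x = 13: rhs = 7, matching y values: 8, 11 (2 points).
  x = 14: rhs = 10, matching y values: none (0 points).
  x = 15: rhs = 2, matching y values: none (0 points).
  x = 16: rhs = 8, matching y values: none (0 points).
  x = 17: rhs = 15, matching y values: none (0 points).
  x = 18: rhs = 10, matching y values: none (0 points).
Total affine count: 18.
Full point count |E(F_19)| = 18 + 1 = 19.
Hasse bound: |19 − (19+1)| = |-1| = 1 ≤ 2√19 ≈ 8.7178 ✓.


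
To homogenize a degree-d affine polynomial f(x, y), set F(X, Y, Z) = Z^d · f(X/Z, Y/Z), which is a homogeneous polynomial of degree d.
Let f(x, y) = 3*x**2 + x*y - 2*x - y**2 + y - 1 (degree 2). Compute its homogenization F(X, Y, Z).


F(X, Y, Z) = 3*X**2 + X*Y - 2*X*Z - Y**2 + Y*Z - Z**2

deg(f) = 2.
Substitute x = X/Z, y = Y/Z into f, then multiply by Z^2.
  monomial 3·x^2·y^0 ↦ 3·X^2·Y^0·Z^0.
  monomial 1·x^1·y^1 ↦ 1·X^1·Y^1·Z^0.
  monomial -2·x^1·y^0 ↦ -2·X^1·Y^0·Z^1.
  monomial -1·x^0·y^2 ↦ -1·X^0·Y^2·Z^0.
  monomial 1·x^0·y^1 ↦ 1·X^0·Y^1·Z^1.
  monomial -1·x^0·y^0 ↦ -1·X^0·Y^0·Z^2.
Collecting: F(X, Y, Z) = 3*X**2 + X*Y - 2*X*Z - Y**2 + Y*Z - Z**2.


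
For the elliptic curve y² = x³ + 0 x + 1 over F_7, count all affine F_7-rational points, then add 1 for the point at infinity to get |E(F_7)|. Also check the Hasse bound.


Affine points = {(0, 1), (0, 6), (1, 3), (1, 4), (2, 3), (2, 4), (3, 0), (4, 3), (4, 4), (5, 0), (6, 0)}; affine count = 11; |E(F_7)| = 12.

Discriminant check: Δ ∝ 4a³ + 27b² = 4·0³ + 27·1² = 4·0 + 27·1 ≡ 6 (mod 7). Nonzero ⇒ E is nonsingular.
For each x ∈ F_7, compute rhs = x³ + 0·x + 1 mod 7, then count y ∈ F_7 with y² ≡ rhs.
  x = 0: rhs = 1, matching y values: 1, 6 (2 points).
  x = 1: rhs = 2, matching y values: 3, 4 (2 points).
  x = 2: rhs = 2, matching y values: 3, 4 (2 points).
  x = 3: rhs = 0, matching y values: 0 (1 points).
  x = 4: rhs = 2, matching y values: 3, 4 (2 points).
  x = 5: rhs = 0, matching y values: 0 (1 points).
  x = 6: rhs = 0, matching y values: 0 (1 points).
Total affine count: 11.
Full point count |E(F_7)| = 11 + 1 = 12.
Hasse bound: |12 − (7+1)| = |4| = 4 ≤ 2√7 ≈ 5.2915 ✓.


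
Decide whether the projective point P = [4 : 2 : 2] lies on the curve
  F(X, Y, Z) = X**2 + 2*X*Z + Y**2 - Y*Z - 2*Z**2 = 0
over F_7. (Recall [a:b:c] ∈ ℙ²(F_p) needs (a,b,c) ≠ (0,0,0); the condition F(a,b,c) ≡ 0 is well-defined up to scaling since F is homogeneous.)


F(4,2,2) ≡ 3 (mod 7); P is NOT on the curve.

Evaluate F(4, 2, 2) term-by-term (mod 7).
  X**2 ↦ 1·16·1·1 = 16
  2*X*Z ↦ 2·4·1·2 = 16
  Y**2 ↦ 1·1·4·1 = 4
  -Y*Z ↦ -1·1·2·2 = -4
  -2*Z**2 ↦ -2·1·1·4 = -8
Sum: F(4, 2, 2) = (16) + (16) + (4) + (-4) + (-8) = 24.
Reducing mod 7: 24 ≡ 3 (mod 7).
Since F(a, b, c) ≡ 3 ≠ 0 (mod 7), P does NOT lie on the curve.


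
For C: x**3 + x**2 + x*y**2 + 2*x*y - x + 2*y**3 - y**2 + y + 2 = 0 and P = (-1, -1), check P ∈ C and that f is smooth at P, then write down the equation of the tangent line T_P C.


Tangent line at P: -x + 9*y + 8 = 0.

Step 1: f(-1, -1) = 0, so P lies on C.
Step 2: partial derivatives
  f_x(x, y) = 3*x**2 + 2*x + y**2 + 2*y - 1, f_y(x, y) = 2*x*y + 2*x + 6*y**2 - 2*y + 1.
  f_x(P) = -1, f_y(P) = 9 (gradient nonzero, so P is smooth).
Step 3: tangent line at P: -1·(x − -1) + 9·(y − -1) = 0.
Expanding: -x + 9*y + 8 = 0.


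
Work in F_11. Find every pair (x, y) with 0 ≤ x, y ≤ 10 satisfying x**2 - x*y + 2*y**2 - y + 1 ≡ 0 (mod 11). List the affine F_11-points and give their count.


Affine F_11-points: {(0, 8), (0, 9), (5, 1), (5, 2), (7, 1), (7, 3), (8, 2), (8, 8), (9, 7), (9, 9)}; count = 10.

For each of the 121 pairs (x, y) ∈ F_11², evaluate f(x, y) mod 11. Record the zeros.
  x = 0: [0↦1, 1↦2, 2↦7, 3↦5, 4↦7, 5↦2, 6↦1, 7↦4, 8↦0, 9↦0, 10↦4]  zeros at y ∈ {8, 9}
  x = 1: [0↦2, 1↦2, 2↦6, 3↦3, 4↦4, 5↦9, 6↦7, 7↦9, 8↦4, 9↦3, 10↦6]  zeros at y ∈ ∅
  x = 2: [0↦5, 1↦4, 2↦7, 3↦3, 4↦3, 5↦7, 6↦4, 7↦5, 8↦10, 9↦8, 10↦10]  zeros at y ∈ ∅
  x = 3: [0↦10, 1↦8, 2↦10, 3↦5, 4↦4, 5↦7, 6↦3, 7↦3, 8↦7, 9↦4, 10↦5]  zeros at y ∈ ∅
  x = 4: [0↦6, 1↦3, 2↦4, 3↦9, 4↦7, 5↦9, 6↦4, 7↦3, 8↦6, 9↦2, 10↦2]  zeros at y ∈ ∅
  x = 5: [0↦4, 1↦0, 2↦0, 3↦4, 4↦1, 5↦2, 6↦7, 7↦5, 8↦7, 9↦2, 10↦1]  zeros at y ∈ {1, 2}
  x = 6: [0↦4, 1↦10, 2↦9, 3↦1, 4↦8, 5↦8, 6↦1, 7↦9, 8↦10, 9↦4, 10↦2]  zeros at y ∈ ∅
  x = 7: [0↦6, 1↦0, 2↦9, 3↦0, 4↦6, 5↦5, 6↦8, 7↦4, 8↦4, 9↦8, 10↦5]  zeros at y ∈ {1, 3}
  x = 8: [0↦10, 1↦3, 2↦0, 3↦1, 4↦6, 5↦4, 6↦6, 7↦1, 8↦0, 9↦3, 10↦10]  zeros at y ∈ {2, 8}
  x = 9: [0↦5, 1↦8, 2↦4, 3↦4, 4↦8, 5↦5, 6↦6, 7↦0, 8↦9, 9↦0, 10↦6]  zeros at y ∈ {7, 9}
  x = 10: [0↦2, 1↦4, 2↦10, 3↦9, 4↦1, 5↦8, 6↦8, 7↦1, 8↦9, 9↦10, 10↦4]  zeros at y ∈ ∅
Collecting zeros: affine points = {(0, 8), (0, 9), (5, 1), (5, 2), (7, 1), (7, 3), (8, 2), (8, 8), (9, 7), (9, 9)}.
Total count |C(F_11)_aff| = 10.


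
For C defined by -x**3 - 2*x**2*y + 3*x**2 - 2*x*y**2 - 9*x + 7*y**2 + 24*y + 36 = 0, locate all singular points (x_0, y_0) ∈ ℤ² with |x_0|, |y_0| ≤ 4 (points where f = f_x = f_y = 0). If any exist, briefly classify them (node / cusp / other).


Singular points: {(3, -3)}; classification: cusp.

Compute partial derivatives:
  f_x = -3*x**2 - 4*x*y + 6*x - 2*y**2 - 9.
  f_y = -2*x**2 - 4*x*y + 14*y + 24.
Scan x_0 ∈ {−4, ..., 4}. For each x_0, f_y(x_0, y) is a polynomial in y; find its integer roots y ∈ {−4, ..., 4}, then test f_x and f at those candidates.
  x = -4: f_y(-4, y) = 30*y - 8; no integer root y with |y| ≤ 4.
  x = -3: f_y(-3, y) = 26*y + 6; no integer root y with |y| ≤ 4.
  x = -2: f_y(-2, y) = 22*y + 16; no integer root y with |y| ≤ 4.
  x = -1: f_y(-1, y) = 18*y + 22; no integer root y with |y| ≤ 4.
  x = 0: f_y(0, y) = 14*y + 24; no integer root y with |y| ≤ 4.
  x = 1: f_y(1, y) = 10*y + 22; no integer root y with |y| ≤ 4.
  x = 2: f_y(2, y) = 6*y + 16; no integer root y with |y| ≤ 4.
  x = 3: f_y(3, y) = 2*y + 6; vanishes at y ∈ {-3}. (3, -3): f_x = 0, f = 0 — SINGULAR.
  x = 4: f_y(4, y) = -2*y - 8; vanishes at y ∈ {-4}. (4, -4): f_x = -1 ≠ 0.
Only singular point on the grid: (3, -3).
Classify: substitute x = 3 + u, y = -3 + v and expand: f = -u**3 - 2*u**2*v - 2*u*v**2 + v**2.
No constant or linear terms (consistent with a singular point). Quadratic part: v**2. Cubic part: -u**3 - 2*u**2*v - 2*u*v**2.
The quadratic part v**2 is a perfect square, so there is a single (double) tangent line v = 0, i.e. y = -3. Restricting the cubic part to that line (v = 0) leaves -u**3 ≠ 0, so f is not divisible by v and the branch is v² ≈ u**3 to lowest order — this is a cusp.
Classification: cusp.


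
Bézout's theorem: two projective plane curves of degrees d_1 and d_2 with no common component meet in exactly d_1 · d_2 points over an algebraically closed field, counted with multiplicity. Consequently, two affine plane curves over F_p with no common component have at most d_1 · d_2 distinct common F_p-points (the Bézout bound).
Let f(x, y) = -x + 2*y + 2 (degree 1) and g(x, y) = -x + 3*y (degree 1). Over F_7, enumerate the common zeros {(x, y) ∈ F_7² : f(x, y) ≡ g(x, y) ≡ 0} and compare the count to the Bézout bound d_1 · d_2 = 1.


Common zeros: {(6, 2)}; count = 1; Bézout bound = 1.

deg(f) = 1, deg(g) = 1, so Bézout bound = 1.
Scan x ∈ F_7. For each x, list the y ∈ F_7 with f(x, y) ≡ 0 and those with g(x, y) ≡ 0 (mod 7); the common zeros in that column are the intersection.
  x = 0: f ≡ 0 at y ∈ {6}; g ≡ 0 at y ∈ {0}; common: ∅.
  x = 1: f ≡ 0 at y ∈ {3}; g ≡ 0 at y ∈ {5}; common: ∅.
  x = 2: f ≡ 0 at y ∈ {0}; g ≡ 0 at y ∈ {3}; common: ∅.
  x = 3: f ≡ 0 at y ∈ {4}; g ≡ 0 at y ∈ {1}; common: ∅.
  x = 4: f ≡ 0 at y ∈ {1}; g ≡ 0 at y ∈ {6}; common: ∅.
  x = 5: f ≡ 0 at y ∈ {5}; g ≡ 0 at y ∈ {4}; common: ∅.
  x = 6: f ≡ 0 at y ∈ {2}; g ≡ 0 at y ∈ {2}; common: {2}.
Collecting: common zeros = {(6, 2)}, so the count is 1.
Comparison with the Bézout bound: 1 ≤ 1 = deg(f)·deg(g), as expected for curves with no common component (the bound is attained).


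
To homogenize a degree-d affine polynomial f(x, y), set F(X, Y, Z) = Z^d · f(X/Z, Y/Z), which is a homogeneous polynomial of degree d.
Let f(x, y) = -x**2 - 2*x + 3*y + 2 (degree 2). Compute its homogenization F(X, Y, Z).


F(X, Y, Z) = -X**2 - 2*X*Z + 3*Y*Z + 2*Z**2

deg(f) = 2.
Substitute x = X/Z, y = Y/Z into f, then multiply by Z^2.
  monomial -1·x^2·y^0 ↦ -1·X^2·Y^0·Z^0.
  monomial -2·x^1·y^0 ↦ -2·X^1·Y^0·Z^1.
  monomial 3·x^0·y^1 ↦ 3·X^0·Y^1·Z^1.
  monomial 2·x^0·y^0 ↦ 2·X^0·Y^0·Z^2.
Collecting: F(X, Y, Z) = -X**2 - 2*X*Z + 3*Y*Z + 2*Z**2.


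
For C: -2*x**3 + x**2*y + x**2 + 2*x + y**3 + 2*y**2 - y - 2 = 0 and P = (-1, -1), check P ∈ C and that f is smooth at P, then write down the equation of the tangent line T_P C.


Tangent line at P: -4*x - y - 5 = 0.

Step 1: f(-1, -1) = 0, so P lies on C.
Step 2: partial derivatives
  f_x(x, y) = -6*x**2 + 2*x*y + 2*x + 2, f_y(x, y) = x**2 + 3*y**2 + 4*y - 1.
  f_x(P) = -4, f_y(P) = -1 (gradient nonzero, so P is smooth).
Step 3: tangent line at P: -4·(x − -1) + -1·(y − -1) = 0.
Expanding: -4*x - y - 5 = 0.


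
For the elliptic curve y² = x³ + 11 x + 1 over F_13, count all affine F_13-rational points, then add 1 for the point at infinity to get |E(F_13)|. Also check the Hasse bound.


Affine points = {(0, 1), (0, 12), (1, 0), (3, 3), (3, 10), (5, 5), (5, 8), (6, 6), (6, 7), (8, 4), (8, 9), (9, 6), (9, 7), (11, 6), (11, 7)}; affine count = 15; |E(F_13)| = 16.

Discriminant check: Δ ∝ 4a³ + 27b² = 4·11³ + 27·1² = 4·1331 + 27·1 ≡ 8 (mod 13). Nonzero ⇒ E is nonsingular.
For each x ∈ F_13, compute rhs = x³ + 11·x + 1 mod 13, then count y ∈ F_13 with y² ≡ rhs.
  x = 0: rhs = 1, matching y values: 1, 12 (2 points).
  x = 1: rhs = 0, matching y values: 0 (1 points).
  x = 2: rhs = 5, matching y values: none (0 points).
  x = 3: rhs = 9, matching y values: 3, 10 (2 points).
  x = 4: rhs = 5, matching y values: none (0 points).
  x = 5: rhs = 12, matching y values: 5, 8 (2 points).
  x = 6: rhs = 10, matching y values: 6, 7 (2 points).
  x = 7: rhs = 5, matching y values: none (0 points).
  x = 8: rhs = 3, matching y values: 4, 9 (2 points).
  x = 9: rhs = 10, matching y values: 6, 7 (2 points).
  x = 10: rhs = 6, matching y values: none (0 points).
  x = 11: rhs = 10, matching y values: 6, 7 (2 points).
  x = 12: rhs = 2, matching y values: none (0 points).
Total affine count: 15.
Full point count |E(F_13)| = 15 + 1 = 16.
Hasse bound: |16 − (13+1)| = |2| = 2 ≤ 2√13 ≈ 7.2111 ✓.


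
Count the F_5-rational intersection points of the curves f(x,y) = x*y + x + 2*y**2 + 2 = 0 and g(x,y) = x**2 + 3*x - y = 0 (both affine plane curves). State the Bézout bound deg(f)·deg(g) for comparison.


Common zeros: ∅; count = 0; Bézout bound = 4.

deg(f) = 2, deg(g) = 2, so Bézout bound = 4.
Scan x ∈ F_5. For each x, list the y ∈ F_5 with f(x, y) ≡ 0 and those with g(x, y) ≡ 0 (mod 5); the common zeros in that column are the intersection.
  x = 0: f ≡ 0 at y ∈ {2, 3}; g ≡ 0 at y ∈ {0}; common: ∅.
  x = 1: f ≡ 0 at y ∈ ∅; g ≡ 0 at y ∈ {4}; common: ∅.
  x = 2: f ≡ 0 at y ∈ ∅; g ≡ 0 at y ∈ {0}; common: ∅.
  x = 3: f ≡ 0 at y ∈ {0, 1}; g ≡ 0 at y ∈ {3}; common: ∅.
  x = 4: f ≡ 0 at y ∈ ∅; g ≡ 0 at y ∈ {3}; common: ∅.
Collecting: common zeros = ∅, so the count is 0.
Comparison with the Bézout bound: 0 ≤ 4 = deg(f)·deg(g), as expected for curves with no common component (the affine F_5-count falls short of the bound because intersections may lie at infinity, over extension fields, or carry multiplicity).


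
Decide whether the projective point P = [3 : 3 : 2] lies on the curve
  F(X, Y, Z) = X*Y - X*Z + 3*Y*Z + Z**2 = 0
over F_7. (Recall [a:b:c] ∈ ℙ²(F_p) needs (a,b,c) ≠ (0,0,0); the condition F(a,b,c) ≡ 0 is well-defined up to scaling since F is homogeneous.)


F(3,3,2) ≡ 4 (mod 7); P is NOT on the curve.

Evaluate F(3, 3, 2) term-by-term (mod 7).
  X*Y ↦ 1·3·3·1 = 9
  -X*Z ↦ -1·3·1·2 = -6
  3*Y*Z ↦ 3·1·3·2 = 18
  Z**2 ↦ 1·1·1·4 = 4
Sum: F(3, 3, 2) = (9) + (-6) + (18) + (4) = 25.
Reducing mod 7: 25 ≡ 4 (mod 7).
Since F(a, b, c) ≡ 4 ≠ 0 (mod 7), P does NOT lie on the curve.


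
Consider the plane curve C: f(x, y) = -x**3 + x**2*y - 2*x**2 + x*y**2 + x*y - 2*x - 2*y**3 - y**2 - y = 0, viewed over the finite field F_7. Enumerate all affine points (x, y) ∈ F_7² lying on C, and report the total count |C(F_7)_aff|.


Affine F_7-points: {(0, 0), (0, 5), (1, 3), (2, 4), (3, 5), (4, 1), (4, 2), (5, 1), (5, 4)}; count = 9.

For each of the 49 pairs (x, y) ∈ F_7², evaluate f(x, y) mod 7. Record the zeros.
  x = 0: [0↦0, 1↦3, 2↦6, 3↦4, 4↦6, 5↦0, 6↦2]  zeros at y ∈ {0, 5}
  x = 1: [0↦2, 1↦1, 2↦2, 3↦0, 4↦4, 5↦2, 6↦3]  zeros at y ∈ {3}
  x = 2: [0↦1, 1↦5, 2↦6, 3↦6, 4↦0, 5↦4, 6↦6]  zeros at y ∈ {4}
  x = 3: [0↦5, 1↦2, 2↦5, 3↦2, 4↦2, 5↦0, 6↦5]  zeros at y ∈ {5}
  x = 4: [0↦1, 1↦0, 2↦0, 3↦3, 4↦4, 5↦5, 6↦1]  zeros at y ∈ {1, 2}
  x = 5: [0↦4, 1↦0, 2↦6, 3↦3, 4↦0, 5↦6, 6↦2]  zeros at y ∈ {1, 4}
  x = 6: [0↦1, 1↦3, 2↦3, 3↦3, 4↦5, 5↦4, 6↦2]  zeros at y ∈ ∅
Collecting zeros: affine points = {(0, 0), (0, 5), (1, 3), (2, 4), (3, 5), (4, 1), (4, 2), (5, 1), (5, 4)}.
Total count |C(F_7)_aff| = 9.


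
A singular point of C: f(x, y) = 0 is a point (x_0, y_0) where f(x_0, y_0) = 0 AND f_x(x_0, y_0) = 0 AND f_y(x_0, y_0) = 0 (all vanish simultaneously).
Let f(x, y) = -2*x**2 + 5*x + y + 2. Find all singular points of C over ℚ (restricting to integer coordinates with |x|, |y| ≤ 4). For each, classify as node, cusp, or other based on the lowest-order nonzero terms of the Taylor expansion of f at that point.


No singular points in the scanned grid; C is smooth there.

Compute partial derivatives:
  f_x = 5 - 4*x.
  f_y = 1.
f_y = 1 is a nonzero constant, so f_y never vanishes: no point (x, y) can satisfy f = f_x = f_y = 0. In particular no (x, y) ∈ {−4, ..., 4}² is singular; the curve is smooth.


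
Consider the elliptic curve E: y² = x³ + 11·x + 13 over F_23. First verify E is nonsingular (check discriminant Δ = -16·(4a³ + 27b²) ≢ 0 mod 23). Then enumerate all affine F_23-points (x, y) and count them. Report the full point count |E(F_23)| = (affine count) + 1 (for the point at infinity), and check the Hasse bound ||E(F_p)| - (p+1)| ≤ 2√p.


Affine points = {(0, 6), (0, 17), (1, 5), (1, 18), (3, 2), (3, 21), (4, 11), (4, 12), (5, 3), (5, 20), (9, 6), (9, 17), (11, 4), (11, 19), (14, 6), (14, 17), (21, 11), (21, 12), (22, 1), (22, 22)}; affine count = 20; |E(F_23)| = 21.

Discriminant check: Δ ∝ 4a³ + 27b² = 4·11³ + 27·13² = 4·1331 + 27·169 ≡ 20 (mod 23). Nonzero ⇒ E is nonsingular.
For each x ∈ F_23, compute rhs = x³ + 11·x + 13 mod 23, then count y ∈ F_23 with y² ≡ rhs.
  x = 0: rhs = 13, matching y values: 6, 17 (2 points).
  x = 1: rhs = 2, matching y values: 5, 18 (2 points).
  x = 2: rhs = 20, matching y values: none (0 points).
  x = 3: rhs = 4, matching y values: 2, 21 (2 points).
  x = 4: rhs = 6, matching y values: 11, 12 (2 points).
  x = 5: rhs = 9, matching y values: 3, 20 (2 points).
  x = 6: rhs = 19, matching y values: none (0 points).
  x = 7: rhs = 19, matching y values: none (0 points).
  x = 8: rhs = 15, matching y values: none (0 points).
  x = 9: rhs = 13, matching y values: 6, 17 (2 points).
  x = 10: rhs = 19, matching y values: none (0 points).
  x = 11: rhs = 16, matching y values: 4, 19 (2 points).
  x = 12: rhs = 10, matching y values: none (0 points).
  x = 13: rhs = 7, matching y values: none (0 points).
  x = 14: rhs = 13, matching y values: 6, 17 (2 points).
  x = 15: rhs = 11, matching y values: none (0 points).
  x = 16: rhs = 7, matching y values: none (0 points).
  x = 17: rhs = 7, matching y values: none (0 points).
  x = 18: rhs = 17, matching y values: none (0 points).
  x = 19: rhs = 20, matching y values: none (0 points).
  x = 20: rhs = 22, matching y values: none (0 points).
  x = 21: rhs = 6, matching y values: 11, 12 (2 points).
  x = 22: rhs = 1, matching y values: 1, 22 (2 points).
Total affine count: 20.
Full point count |E(F_23)| = 20 + 1 = 21.
Hasse bound: |21 − (23+1)| = |-3| = 3 ≤ 2√23 ≈ 9.5917 ✓.


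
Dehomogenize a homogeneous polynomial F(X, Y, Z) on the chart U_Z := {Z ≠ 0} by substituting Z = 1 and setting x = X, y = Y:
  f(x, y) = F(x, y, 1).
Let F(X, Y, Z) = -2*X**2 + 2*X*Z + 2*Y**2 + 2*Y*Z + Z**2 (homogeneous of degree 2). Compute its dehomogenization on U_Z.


f(x, y) = -2*x**2 + 2*x + 2*y**2 + 2*y + 1

On U_Z we set Z = 1. Each monomial c·X^i·Y^j·Z^k in F becomes c·x^i·y^j·1^k = c·x^i·y^j.
Substituting Z = 1: F(X, Y, 1) = -2*x**2 + 2*x + 2*y**2 + 2*y + 1.
Note: deg(f) ≤ deg(F) = 2; strict inequality happens when F is divisible by Z (lost terms).


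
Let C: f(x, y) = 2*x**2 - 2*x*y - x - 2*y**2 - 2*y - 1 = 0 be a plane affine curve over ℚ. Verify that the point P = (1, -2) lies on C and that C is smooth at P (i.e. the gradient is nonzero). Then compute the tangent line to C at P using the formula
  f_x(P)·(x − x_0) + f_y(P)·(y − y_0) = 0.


Tangent line at P: 7*x + 4*y + 1 = 0.

Step 1: f(1, -2) = 0, so P lies on C.
Step 2: partial derivatives
  f_x(x, y) = 4*x - 2*y - 1, f_y(x, y) = -2*x - 4*y - 2.
  f_x(P) = 7, f_y(P) = 4 (gradient nonzero, so P is smooth).
Step 3: tangent line at P: 7·(x − 1) + 4·(y − -2) = 0.
Expanding: 7*x + 4*y + 1 = 0.


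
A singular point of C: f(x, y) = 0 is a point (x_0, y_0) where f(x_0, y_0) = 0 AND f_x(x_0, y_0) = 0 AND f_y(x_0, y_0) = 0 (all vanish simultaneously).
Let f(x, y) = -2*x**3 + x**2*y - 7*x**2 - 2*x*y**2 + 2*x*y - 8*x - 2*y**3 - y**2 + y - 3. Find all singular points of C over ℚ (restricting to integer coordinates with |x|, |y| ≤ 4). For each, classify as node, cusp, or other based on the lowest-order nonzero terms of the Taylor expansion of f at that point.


Singular points: {(-1, 0)}; classification: node.

Compute partial derivatives:
  f_x = -6*x**2 + 2*x*y - 14*x - 2*y**2 + 2*y - 8.
  f_y = x**2 - 4*x*y + 2*x - 6*y**2 - 2*y + 1.
Scan x_0 ∈ {−4, ..., 4}. For each x_0, f_y(x_0, y) is a polynomial in y; find its integer roots y ∈ {−4, ..., 4}, then test f_x and f at those candidates.
  x = -4: f_y(-4, y) = -6*y**2 + 14*y + 9; no integer root y with |y| ≤ 4.
  x = -3: f_y(-3, y) = -6*y**2 + 10*y + 4; vanishes at y ∈ {2}. (-3, 2): f_x = -36 ≠ 0.
  x = -2: f_y(-2, y) = -6*y**2 + 6*y + 1; no integer root y with |y| ≤ 4.
  x = -1: f_y(-1, y) = -6*y**2 + 2*y; vanishes at y ∈ {0}. (-1, 0): f_x = 0, f = 0 — SINGULAR.
  x = 0: f_y(0, y) = -6*y**2 - 2*y + 1; no integer root y with |y| ≤ 4.
  x = 1: f_y(1, y) = -6*y**2 - 6*y + 4; no integer root y with |y| ≤ 4.
  x = 2: f_y(2, y) = -6*y**2 - 10*y + 9; no integer root y with |y| ≤ 4.
  x = 3: f_y(3, y) = -6*y**2 - 14*y + 16; no integer root y with |y| ≤ 4.
  x = 4: f_y(4, y) = -6*y**2 - 18*y + 25; no integer root y with |y| ≤ 4.
Only singular point on the grid: (-1, 0).
Classify: substitute x = -1 + u, y = 0 + v and expand: f = -2*u**3 + u**2*v - u**2 - 2*u*v**2 - 2*v**3 + v**2.
No constant or linear terms (consistent with a singular point). Quadratic part: -u**2 + v**2. Cubic part: -2*u**3 + u**2*v - 2*u*v**2 - 2*v**3.
The quadratic part v**2 - u**2 = (v − u)(v + u) splits into two distinct linear factors, so there are two distinct tangent lines y − 0 = ±(x − -1) — this is a node (ordinary double point).
Classification: node.


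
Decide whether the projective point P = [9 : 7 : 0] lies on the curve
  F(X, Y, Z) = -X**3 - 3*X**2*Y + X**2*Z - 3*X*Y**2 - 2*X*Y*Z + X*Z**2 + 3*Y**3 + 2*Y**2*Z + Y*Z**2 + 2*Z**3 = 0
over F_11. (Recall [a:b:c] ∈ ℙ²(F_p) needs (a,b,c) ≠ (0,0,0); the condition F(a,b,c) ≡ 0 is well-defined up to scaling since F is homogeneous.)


F(9,7,0) ≡ 4 (mod 11); P is NOT on the curve.

Evaluate F(9, 7, 0) term-by-term (mod 11).
  -X**3 ↦ -1·729·1·1 = -729
  -3*X**2*Y ↦ -3·81·7·1 = -1701
  X**2*Z ↦ 1·81·1·0 = 0
  -3*X*Y**2 ↦ -3·9·49·1 = -1323
  -2*X*Y*Z ↦ -2·9·7·0 = 0
  X*Z**2 ↦ 1·9·1·0 = 0
  3*Y**3 ↦ 3·1·343·1 = 1029
  2*Y**2*Z ↦ 2·1·49·0 = 0
  Y*Z**2 ↦ 1·1·7·0 = 0
  2*Z**3 ↦ 2·1·1·0 = 0
Sum: F(9, 7, 0) = (-729) + (-1701) + (0) + (-1323) + (0) + (0) + (1029) + (0) + (0) + (0) = -2724.
Reducing mod 11: -2724 ≡ 4 (mod 11).
Since F(a, b, c) ≡ 4 ≠ 0 (mod 11), P does NOT lie on the curve.


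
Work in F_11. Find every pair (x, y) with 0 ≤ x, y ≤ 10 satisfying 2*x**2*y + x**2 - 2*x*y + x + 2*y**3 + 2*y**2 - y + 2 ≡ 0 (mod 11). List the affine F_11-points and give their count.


Affine F_11-points: {(0, 5), (1, 7), (3, 8), (4, 0), (5, 6), (5, 7), (5, 8), (6, 0), (6, 4), (6, 6), (7, 4)}; count = 11.

For each of the 121 pairs (x, y) ∈ F_11², evaluate f(x, y) mod 11. Record the zeros.
  x = 0: [0↦2, 1↦5, 2↦2, 3↦5, 4↦4, 5↦0, 6↦5, 7↦9, 8↦2, 9↦7, 10↦3]  zeros at y ∈ {5}
  x = 1: [0↦4, 1↦7, 2↦4, 3↦7, 4↦6, 5↦2, 6↦7, 7↦0, 8↦4, 9↦9, 10↦5]  zeros at y ∈ {7}
  x = 2: [0↦8, 1↦4, 2↦5, 3↦1, 4↦4, 5↦4, 6↦2, 7↦10, 8↦7, 9↦5, 10↦5]  zeros at y ∈ ∅
  x = 3: [0↦3, 1↦7, 2↦5, 3↦9, 4↦9, 5↦6, 6↦1, 7↦6, 8↦0, 9↦6, 10↦3]  zeros at y ∈ {8}
  x = 4: [0↦0, 1↦5, 2↦4, 3↦9, 4↦10, 5↦8, 6↦4, 7↦10, 8↦5, 9↦1, 10↦10]  zeros at y ∈ {0}
  x = 5: [0↦10, 1↦9, 2↦2, 3↦1, 4↦7, 5↦10, 6↦0, 7↦0, 8↦0, 9↦1, 10↦4]  zeros at y ∈ {6, 7, 8}
  x = 6: [0↦0, 1↦8, 2↦10, 3↦7, 4↦0, 5↦1, 6↦0, 7↦9, 8↦7, 9↦6, 10↦7]  zeros at y ∈ {0, 4, 6}
  x = 7: [0↦3, 1↦2, 2↦6, 3↦5, 4↦0, 5↦3, 6↦4, 7↦4, 8↦4, 9↦5, 10↦8]  zeros at y ∈ {4}
  x = 8: [0↦8, 1↦2, 2↦1, 3↦6, 4↦7, 5↦5, 6↦1, 7↦7, 8↦2, 9↦9, 10↦7]  zeros at y ∈ ∅
  x = 9: [0↦4, 1↦8, 2↦6, 3↦10, 4↦10, 5↦7, 6↦2, 7↦7, 8↦1, 9↦7, 10↦4]  zeros at y ∈ ∅
  x = 10: [0↦2, 1↦9, 2↦10, 3↦6, 4↦9, 5↦9, 6↦7, 7↦4, 8↦1, 9↦10, 10↦10]  zeros at y ∈ ∅
Collecting zeros: affine points = {(0, 5), (1, 7), (3, 8), (4, 0), (5, 6), (5, 7), (5, 8), (6, 0), (6, 4), (6, 6), (7, 4)}.
Total count |C(F_11)_aff| = 11.


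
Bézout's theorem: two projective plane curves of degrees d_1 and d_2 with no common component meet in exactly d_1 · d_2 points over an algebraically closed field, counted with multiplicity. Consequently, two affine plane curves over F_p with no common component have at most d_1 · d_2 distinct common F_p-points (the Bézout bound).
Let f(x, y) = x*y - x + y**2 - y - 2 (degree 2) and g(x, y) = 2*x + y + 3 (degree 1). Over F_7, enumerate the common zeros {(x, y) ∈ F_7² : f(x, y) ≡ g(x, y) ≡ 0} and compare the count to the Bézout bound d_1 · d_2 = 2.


Common zeros: ∅; count = 0; Bézout bound = 2.

deg(f) = 2, deg(g) = 1, so Bézout bound = 2.
Scan x ∈ F_7. For each x, list the y ∈ F_7 with f(x, y) ≡ 0 and those with g(x, y) ≡ 0 (mod 7); the common zeros in that column are the intersection.
  x = 0: f ≡ 0 at y ∈ {2, 6}; g ≡ 0 at y ∈ {4}; common: ∅.
  x = 1: f ≡ 0 at y ∈ ∅; g ≡ 0 at y ∈ {2}; common: ∅.
  x = 2: f ≡ 0 at y ∈ ∅; g ≡ 0 at y ∈ {0}; common: ∅.
  x = 3: f ≡ 0 at y ∈ ∅; g ≡ 0 at y ∈ {5}; common: ∅.
  x = 4: f ≡ 0 at y ∈ ∅; g ≡ 0 at y ∈ {3}; common: ∅.
  x = 5: f ≡ 0 at y ∈ {0, 3}; g ≡ 0 at y ∈ {1}; common: ∅.
  x = 6: f ≡ 0 at y ∈ {4, 5}; g ≡ 0 at y ∈ {6}; common: ∅.
Collecting: common zeros = ∅, so the count is 0.
Comparison with the Bézout bound: 0 ≤ 2 = deg(f)·deg(g), as expected for curves with no common component (the affine F_7-count falls short of the bound because intersections may lie at infinity, over extension fields, or carry multiplicity).


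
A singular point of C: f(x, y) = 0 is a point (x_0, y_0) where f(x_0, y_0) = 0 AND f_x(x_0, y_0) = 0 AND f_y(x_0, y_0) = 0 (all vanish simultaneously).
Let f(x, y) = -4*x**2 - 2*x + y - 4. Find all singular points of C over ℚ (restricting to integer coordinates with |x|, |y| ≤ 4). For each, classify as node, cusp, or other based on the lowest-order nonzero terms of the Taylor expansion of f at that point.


No singular points in the scanned grid; C is smooth there.

Compute partial derivatives:
  f_x = -8*x - 2.
  f_y = 1.
f_y = 1 is a nonzero constant, so f_y never vanishes: no point (x, y) can satisfy f = f_x = f_y = 0. In particular no (x, y) ∈ {−4, ..., 4}² is singular; the curve is smooth.


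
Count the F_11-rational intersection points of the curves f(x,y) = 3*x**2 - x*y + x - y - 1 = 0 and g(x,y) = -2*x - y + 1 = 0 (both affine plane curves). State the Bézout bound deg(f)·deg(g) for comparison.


Common zeros: {(2, 8)}; count = 1; Bézout bound = 2.

deg(f) = 2, deg(g) = 1, so Bézout bound = 2.
Scan x ∈ F_11. For each x, list the y ∈ F_11 with f(x, y) ≡ 0 and those with g(x, y) ≡ 0 (mod 11); the common zeros in that column are the intersection.
  x = 0: f ≡ 0 at y ∈ {10}; g ≡ 0 at y ∈ {1}; common: ∅.
  x = 1: f ≡ 0 at y ∈ {7}; g ≡ 0 at y ∈ {10}; common: ∅.
  x = 2: f ≡ 0 at y ∈ {8}; g ≡ 0 at y ∈ {8}; common: {8}.
  x = 3: f ≡ 0 at y ∈ {10}; g ≡ 0 at y ∈ {6}; common: ∅.
  x = 4: f ≡ 0 at y ∈ {8}; g ≡ 0 at y ∈ {4}; common: ∅.
  x = 5: f ≡ 0 at y ∈ {4}; g ≡ 0 at y ∈ {2}; common: ∅.
  x = 6: f ≡ 0 at y ∈ {2}; g ≡ 0 at y ∈ {0}; common: ∅.
  x = 7: f ≡ 0 at y ∈ {4}; g ≡ 0 at y ∈ {9}; common: ∅.
  x = 8: f ≡ 0 at y ∈ {5}; g ≡ 0 at y ∈ {7}; common: ∅.
  x = 9: f ≡ 0 at y ∈ {2}; g ≡ 0 at y ∈ {5}; common: ∅.
  x = 10: f ≡ 0 at y ∈ ∅; g ≡ 0 at y ∈ {3}; common: ∅.
Collecting: common zeros = {(2, 8)}, so the count is 1.
Comparison with the Bézout bound: 1 ≤ 2 = deg(f)·deg(g), as expected for curves with no common component (the affine F_11-count falls short of the bound because intersections may lie at infinity, over extension fields, or carry multiplicity).


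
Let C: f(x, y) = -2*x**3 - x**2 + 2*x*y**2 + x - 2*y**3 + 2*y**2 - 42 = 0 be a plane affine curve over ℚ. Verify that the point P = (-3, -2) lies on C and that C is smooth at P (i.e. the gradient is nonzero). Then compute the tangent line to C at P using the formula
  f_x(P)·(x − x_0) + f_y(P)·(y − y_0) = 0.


Tangent line at P: -39*x - 8*y - 133 = 0.

Step 1: f(-3, -2) = 0, so P lies on C.
Step 2: partial derivatives
  f_x(x, y) = -6*x**2 - 2*x + 2*y**2 + 1, f_y(x, y) = 4*x*y - 6*y**2 + 4*y.
  f_x(P) = -39, f_y(P) = -8 (gradient nonzero, so P is smooth).
Step 3: tangent line at P: -39·(x − -3) + -8·(y − -2) = 0.
Expanding: -39*x - 8*y - 133 = 0.


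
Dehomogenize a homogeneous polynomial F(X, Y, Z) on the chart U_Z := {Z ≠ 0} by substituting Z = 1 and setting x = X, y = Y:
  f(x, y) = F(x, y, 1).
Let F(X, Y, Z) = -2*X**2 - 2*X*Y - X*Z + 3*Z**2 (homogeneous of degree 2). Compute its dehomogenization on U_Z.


f(x, y) = -2*x**2 - 2*x*y - x + 3

On U_Z we set Z = 1. Each monomial c·X^i·Y^j·Z^k in F becomes c·x^i·y^j·1^k = c·x^i·y^j.
Substituting Z = 1: F(X, Y, 1) = -2*x**2 - 2*x*y - x + 3.
Note: deg(f) ≤ deg(F) = 2; strict inequality happens when F is divisible by Z (lost terms).


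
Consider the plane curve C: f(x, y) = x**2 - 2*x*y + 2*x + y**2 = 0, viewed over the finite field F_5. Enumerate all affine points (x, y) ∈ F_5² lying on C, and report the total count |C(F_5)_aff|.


Affine F_5-points: {(0, 0), (2, 1), (2, 3), (3, 0), (3, 1)}; count = 5.

For each of the 25 pairs (x, y) ∈ F_5², evaluate f(x, y) mod 5. Record the zeros.
  x = 0: [0↦0, 1↦1, 2↦4, 3↦4, 4↦1]  zeros at y ∈ {0}
  x = 1: [0↦3, 1↦2, 2↦3, 3↦1, 4↦1]  zeros at y ∈ ∅
  x = 2: [0↦3, 1↦0, 2↦4, 3↦0, 4↦3]  zeros at y ∈ {1, 3}
  x = 3: [0↦0, 1↦0, 2↦2, 3↦1, 4↦2]  zeros at y ∈ {0, 1}
  x = 4: [0↦4, 1↦2, 2↦2, 3↦4, 4↦3]  zeros at y ∈ ∅
Collecting zeros: affine points = {(0, 0), (2, 1), (2, 3), (3, 0), (3, 1)}.
Total count |C(F_5)_aff| = 5.


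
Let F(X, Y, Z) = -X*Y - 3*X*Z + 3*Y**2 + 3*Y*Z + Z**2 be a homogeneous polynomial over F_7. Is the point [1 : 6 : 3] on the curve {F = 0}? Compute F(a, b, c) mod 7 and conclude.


F(1,6,3) ≡ 2 (mod 7); P is NOT on the curve.

Evaluate F(1, 6, 3) term-by-term (mod 7).
  -X*Y ↦ -1·1·6·1 = -6
  -3*X*Z ↦ -3·1·1·3 = -9
  3*Y**2 ↦ 3·1·36·1 = 108
  3*Y*Z ↦ 3·1·6·3 = 54
  Z**2 ↦ 1·1·1·9 = 9
Sum: F(1, 6, 3) = (-6) + (-9) + (108) + (54) + (9) = 156.
Reducing mod 7: 156 ≡ 2 (mod 7).
Since F(a, b, c) ≡ 2 ≠ 0 (mod 7), P does NOT lie on the curve.


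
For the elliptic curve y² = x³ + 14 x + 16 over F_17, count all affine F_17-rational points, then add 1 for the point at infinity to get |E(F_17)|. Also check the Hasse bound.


Affine points = {(0, 4), (0, 13), (2, 1), (2, 16), (3, 0), (4, 0), (7, 7), (7, 10), (9, 2), (9, 15), (10, 0), (12, 5), (12, 12), (13, 7), (13, 10), (14, 7), (14, 10), (16, 1), (16, 16)}; affine count = 19; |E(F_17)| = 20.

Discriminant check: Δ ∝ 4a³ + 27b² = 4·14³ + 27·16² = 4·2744 + 27·256 ≡ 4 (mod 17). Nonzero ⇒ E is nonsingular.
For each x ∈ F_17, compute rhs = x³ + 14·x + 16 mod 17, then count y ∈ F_17 with y² ≡ rhs.
  x = 0: rhs = 16, matching y values: 4, 13 (2 points).
  x = 1: rhs = 14, matching y values: none (0 points).
  x = 2: rhs = 1, matching y values: 1, 16 (2 points).
  x = 3: rhs = 0, matching y values: 0 (1 points).
  x = 4: rhs = 0, matching y values: 0 (1 points).
  x = 5: rhs = 7, matching y values: none (0 points).
  x = 6: rhs = 10, matching y values: none (0 points).
  x = 7: rhs = 15, matching y values: 7, 10 (2 points).
  x = 8: rhs = 11, matching y values: none (0 points).
  x = 9: rhs = 4, matching y values: 2, 15 (2 points).
  x = 10: rhs = 0, matching y values: 0 (1 points).
  x = 11: rhs = 5, matching y values: none (0 points).
  x = 12: rhs = 8, matching y values: 5, 12 (2 points).
  x = 13: rhs = 15, matching y values: 7, 10 (2 points).
  x = 14: rhs = 15, matching y values: 7, 10 (2 points).
  x = 15: rhs = 14, matching y values: none (0 points).
  x = 16: rhs = 1, matching y values: 1, 16 (2 points).
Total affine count: 19.
Full point count |E(F_17)| = 19 + 1 = 20.
Hasse bound: |20 − (17+1)| = |2| = 2 ≤ 2√17 ≈ 8.2462 ✓.


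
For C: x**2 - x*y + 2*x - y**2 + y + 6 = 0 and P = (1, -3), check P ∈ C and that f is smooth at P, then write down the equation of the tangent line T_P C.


Tangent line at P: 7*x + 6*y + 11 = 0.

Step 1: f(1, -3) = 0, so P lies on C.
Step 2: partial derivatives
  f_x(x, y) = 2*x - y + 2, f_y(x, y) = -x - 2*y + 1.
  f_x(P) = 7, f_y(P) = 6 (gradient nonzero, so P is smooth).
Step 3: tangent line at P: 7·(x − 1) + 6·(y − -3) = 0.
Expanding: 7*x + 6*y + 11 = 0.


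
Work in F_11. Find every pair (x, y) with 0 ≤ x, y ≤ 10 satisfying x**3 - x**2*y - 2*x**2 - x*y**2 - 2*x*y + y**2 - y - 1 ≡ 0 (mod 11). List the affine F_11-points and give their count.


Affine F_11-points: {(0, 4), (0, 8), (1, 5), (2, 1), (3, 4), (3, 10), (5, 6), (5, 7), (6, 0), (6, 10), (8, 3), (8, 9)}; count = 12.

For each of the 121 pairs (x, y) ∈ F_11², evaluate f(x, y) mod 11. Record the zeros.
  x = 0: [0↦10, 1↦10, 2↦1, 3↦5, 4↦0, 5↦8, 6↦7, 7↦8, 8↦0, 9↦5, 10↦1]  zeros at y ∈ {4, 8}
  x = 1: [0↦9, 1↦5, 2↦1, 3↦8, 4↦4, 5↦0, 6↦7, 7↦3, 8↦10, 9↦6, 10↦2]  zeros at y ∈ {5}
  x = 2: [0↦10, 1↦0, 2↦10, 3↦7, 4↦2, 5↦6, 6↦8, 7↦8, 8↦6, 9↦2, 10↦7]  zeros at y ∈ {1}
  x = 3: [0↦8, 1↦1, 2↦1, 3↦8, 4↦0, 5↦10, 6↦5, 7↦7, 8↦5, 9↦10, 10↦0]  zeros at y ∈ {4, 10}
  x = 4: [0↦9, 1↦3, 2↦2, 3↦6, 4↦4, 5↦7, 6↦4, 7↦6, 8↦2, 9↦3, 10↦9]  zeros at y ∈ ∅
  x = 5: [0↦8, 1↦1, 2↦8, 3↦7, 4↦9, 5↦3, 6↦0, 7↦0, 8↦3, 9↦9, 10↦7]  zeros at y ∈ {6, 7}
  x = 6: [0↦0, 1↦1, 2↦3, 3↦6, 4↦10, 5↦4, 6↦10, 7↦6, 8↦3, 9↦1, 10↦0]  zeros at y ∈ {0, 10}
  x = 7: [0↦2, 1↦9, 2↦4, 3↦9, 4↦2, 5↦5, 6↦7, 7↦8, 8↦8, 9↦7, 10↦5]  zeros at y ∈ ∅
  x = 8: [0↦9, 1↦9, 2↦6, 3↦0, 4↦2, 5↦1, 6↦8, 7↦1, 8↦2, 9↦0, 10↦6]  zeros at y ∈ {3, 9}
  x = 9: [0↦5, 1↦7, 2↦4, 3↦7, 4↦5, 5↦9, 6↦8, 7↦2, 8↦2, 9↦8, 10↦9]  zeros at y ∈ ∅
  x = 10: [0↦7, 1↦9, 2↦4, 3↦3, 4↦6, 5↦2, 6↦2, 7↦6, 8↦3, 9↦4, 10↦9]  zeros at y ∈ ∅
Collecting zeros: affine points = {(0, 4), (0, 8), (1, 5), (2, 1), (3, 4), (3, 10), (5, 6), (5, 7), (6, 0), (6, 10), (8, 3), (8, 9)}.
Total count |C(F_11)_aff| = 12.


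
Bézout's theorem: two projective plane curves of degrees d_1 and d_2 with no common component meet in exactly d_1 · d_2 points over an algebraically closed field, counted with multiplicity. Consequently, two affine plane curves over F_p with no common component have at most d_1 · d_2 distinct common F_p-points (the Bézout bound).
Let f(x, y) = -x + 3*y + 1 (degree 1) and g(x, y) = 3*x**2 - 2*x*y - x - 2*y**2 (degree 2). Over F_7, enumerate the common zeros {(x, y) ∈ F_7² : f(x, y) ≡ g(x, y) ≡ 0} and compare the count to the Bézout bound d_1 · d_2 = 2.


Common zeros: ∅; count = 0; Bézout bound = 2.

deg(f) = 1, deg(g) = 2, so Bézout bound = 2.
Scan x ∈ F_7. For each x, list the y ∈ F_7 with f(x, y) ≡ 0 and those with g(x, y) ≡ 0 (mod 7); the common zeros in that column are the intersection.
  x = 0: f ≡ 0 at y ∈ {2}; g ≡ 0 at y ∈ {0}; common: ∅.
  x = 1: f ≡ 0 at y ∈ {0}; g ≡ 0 at y ∈ ∅; common: ∅.
  x = 2: f ≡ 0 at y ∈ {5}; g ≡ 0 at y ∈ ∅; common: ∅.
  x = 3: f ≡ 0 at y ∈ {3}; g ≡ 0 at y ∈ {5, 6}; common: ∅.
  x = 4: f ≡ 0 at y ∈ {1}; g ≡ 0 at y ∈ ∅; common: ∅.
  x = 5: f ≡ 0 at y ∈ {6}; g ≡ 0 at y ∈ {0, 2}; common: ∅.
  x = 6: f ≡ 0 at y ∈ {4}; g ≡ 0 at y ∈ {2, 6}; common: ∅.
Collecting: common zeros = ∅, so the count is 0.
Comparison with the Bézout bound: 0 ≤ 2 = deg(f)·deg(g), as expected for curves with no common component (the affine F_7-count falls short of the bound because intersections may lie at infinity, over extension fields, or carry multiplicity).


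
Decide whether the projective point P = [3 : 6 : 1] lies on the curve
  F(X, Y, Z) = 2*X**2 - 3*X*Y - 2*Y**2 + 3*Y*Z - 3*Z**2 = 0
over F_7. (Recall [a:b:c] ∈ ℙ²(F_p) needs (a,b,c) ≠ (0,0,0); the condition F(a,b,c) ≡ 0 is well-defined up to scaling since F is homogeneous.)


F(3,6,1) ≡ 5 (mod 7); P is NOT on the curve.

Evaluate F(3, 6, 1) term-by-term (mod 7).
  2*X**2 ↦ 2·9·1·1 = 18
  -3*X*Y ↦ -3·3·6·1 = -54
  -2*Y**2 ↦ -2·1·36·1 = -72
  3*Y*Z ↦ 3·1·6·1 = 18
  -3*Z**2 ↦ -3·1·1·1 = -3
Sum: F(3, 6, 1) = (18) + (-54) + (-72) + (18) + (-3) = -93.
Reducing mod 7: -93 ≡ 5 (mod 7).
Since F(a, b, c) ≡ 5 ≠ 0 (mod 7), P does NOT lie on the curve.


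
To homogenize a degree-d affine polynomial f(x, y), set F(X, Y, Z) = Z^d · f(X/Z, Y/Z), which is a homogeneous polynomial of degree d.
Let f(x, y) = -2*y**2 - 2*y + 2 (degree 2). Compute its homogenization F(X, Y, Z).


F(X, Y, Z) = -2*Y**2 - 2*Y*Z + 2*Z**2

deg(f) = 2.
Substitute x = X/Z, y = Y/Z into f, then multiply by Z^2.
  monomial -2·x^0·y^2 ↦ -2·X^0·Y^2·Z^0.
  monomial -2·x^0·y^1 ↦ -2·X^0·Y^1·Z^1.
  monomial 2·x^0·y^0 ↦ 2·X^0·Y^0·Z^2.
Collecting: F(X, Y, Z) = -2*Y**2 - 2*Y*Z + 2*Z**2.


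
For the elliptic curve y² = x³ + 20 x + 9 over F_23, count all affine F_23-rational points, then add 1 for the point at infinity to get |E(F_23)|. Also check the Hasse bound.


Affine points = {(0, 3), (0, 20), (3, 2), (3, 21), (5, 2), (5, 21), (6, 0), (7, 3), (7, 20), (10, 6), (10, 17), (15, 2), (15, 21), (16, 3), (16, 20), (17, 8), (17, 15), (19, 7), (19, 16)}; affine count = 19; |E(F_23)| = 20.

Discriminant check: Δ ∝ 4a³ + 27b² = 4·20³ + 27·9² = 4·8000 + 27·81 ≡ 9 (mod 23). Nonzero ⇒ E is nonsingular.
For each x ∈ F_23, compute rhs = x³ + 20·x + 9 mod 23, then count y ∈ F_23 with y² ≡ rhs.
  x = 0: rhs = 9, matching y values: 3, 20 (2 points).
  x = 1: rhs = 7, matching y values: none (0 points).
  x = 2: rhs = 11, matching y values: none (0 points).
  x = 3: rhs = 4, matching y values: 2, 21 (2 points).
  x = 4: rhs = 15, matching y values: none (0 points).
  x = 5: rhs = 4, matching y values: 2, 21 (2 points).
  x = 6: rhs = 0, matching y values: 0 (1 points).
  x = 7: rhs = 9, matching y values: 3, 20 (2 points).
  x = 8: rhs = 14, matching y values: none (0 points).
  x = 9: rhs = 21, matching y values: none (0 points).
  x = 10: rhs = 13, matching y values: 6, 17 (2 points).
  x = 11: rhs = 19, matching y values: none (0 points).
  x = 12: rhs = 22, matching y values: none (0 points).
  x = 13: rhs = 5, matching y values: none (0 points).
  x = 14: rhs = 20, matching y values: none (0 points).
  x = 15: rhs = 4, matching y values: 2, 21 (2 points).
  x = 16: rhs = 9, matching y values: 3, 20 (2 points).
  x = 17: rhs = 18, matching y values: 8, 15 (2 points).
  x = 18: rhs = 14, matching y values: none (0 points).
  x = 19: rhs = 3, matching y values: 7, 16 (2 points).
  x = 20: rhs = 14, matching y values: none (0 points).
  x = 21: rhs = 7, matching y values: none (0 points).
  x = 22: rhs = 11, matching y values: none (0 points).
Total affine count: 19.
Full point count |E(F_23)| = 19 + 1 = 20.
Hasse bound: |20 − (23+1)| = |-4| = 4 ≤ 2√23 ≈ 9.5917 ✓.
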